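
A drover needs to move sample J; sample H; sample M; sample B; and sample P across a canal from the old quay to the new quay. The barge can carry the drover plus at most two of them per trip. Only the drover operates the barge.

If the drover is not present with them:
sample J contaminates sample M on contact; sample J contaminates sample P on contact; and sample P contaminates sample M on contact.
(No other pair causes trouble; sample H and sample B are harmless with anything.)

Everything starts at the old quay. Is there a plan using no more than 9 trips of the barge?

Yes — this plan uses 7 crossings (≤ 9):
1. Drover goes to the new quay with sample J and sample M.  [the old quay: sample B, sample H, sample P | the new quay: sample J, sample M]
2. Drover goes back to the old quay with sample J.  [the old quay: sample B, sample H, sample J, sample P | the new quay: sample M]
3. Drover goes to the new quay with sample H and sample J.  [the old quay: sample B, sample P | the new quay: sample H, sample J, sample M]
4. Drover goes back to the old quay with sample J.  [the old quay: sample B, sample J, sample P | the new quay: sample H, sample M]
5. Drover goes to the new quay with sample B and sample J.  [the old quay: sample P | the new quay: sample B, sample H, sample J, sample M]
6. Drover goes back to the old quay with sample J.  [the old quay: sample J, sample P | the new quay: sample B, sample H, sample M]
7. Drover goes to the new quay with sample J and sample P.  [the old quay: — | the new quay: sample B, sample H, sample J, sample M, sample P]

Yes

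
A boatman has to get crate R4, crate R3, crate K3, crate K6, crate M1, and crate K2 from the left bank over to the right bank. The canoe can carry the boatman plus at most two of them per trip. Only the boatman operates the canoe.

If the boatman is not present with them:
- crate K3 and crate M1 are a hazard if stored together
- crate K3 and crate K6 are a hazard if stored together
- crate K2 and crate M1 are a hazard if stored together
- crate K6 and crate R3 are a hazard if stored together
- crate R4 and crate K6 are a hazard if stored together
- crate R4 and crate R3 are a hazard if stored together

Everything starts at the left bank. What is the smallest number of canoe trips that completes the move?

impossible

Whatever the first load, the items left behind include a forbidden pair without the boatman. No opening move is safe, so no plan exists.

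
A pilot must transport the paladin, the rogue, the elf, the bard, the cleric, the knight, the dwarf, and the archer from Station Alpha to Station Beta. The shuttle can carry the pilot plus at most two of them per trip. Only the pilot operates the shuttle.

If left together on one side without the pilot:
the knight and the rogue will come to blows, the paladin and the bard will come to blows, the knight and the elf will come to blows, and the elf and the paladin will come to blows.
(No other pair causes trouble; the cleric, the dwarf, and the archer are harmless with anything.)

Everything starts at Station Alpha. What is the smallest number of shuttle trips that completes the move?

Counting alone: the pilot can take at most 2 across per trip to Station Beta, so moving all 8 needs at least 4 loaded trips out, with a return between consecutive ones — at least 7 crossings.
The safety rule pushes this higher. Following every safe sequence of crossings, the most of the 8 that can be at Station Beta as the shuttle arrives there on crossing 7 is 7 — never all 8.
So no plan with fewer than 9 crossings exists, and this one achieves 9:
1. Pilot goes to Station Beta with the knight and the paladin.
2. Pilot goes back to Station Alpha alone.
3. Pilot goes to Station Beta with the elf and the rogue.
4. Pilot goes back to Station Alpha with the knight and the paladin.
5. Pilot goes to Station Beta with the bard and the cleric.
6. Pilot goes back to Station Alpha alone.
7. Pilot goes to Station Beta with the archer and the dwarf.
8. Pilot goes back to Station Alpha alone.
9. Pilot goes to Station Beta with the knight and the paladin.

9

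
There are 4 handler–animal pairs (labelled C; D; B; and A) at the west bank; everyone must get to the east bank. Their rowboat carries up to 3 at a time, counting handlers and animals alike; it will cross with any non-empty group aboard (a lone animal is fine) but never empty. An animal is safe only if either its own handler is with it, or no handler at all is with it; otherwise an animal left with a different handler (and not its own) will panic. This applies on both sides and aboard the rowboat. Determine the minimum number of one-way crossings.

9

Counting alone: each trip to the east bank takes at most 3 across and each return brings at least 1 back, so after t trips out (and t−1 returns) at most 3t − (t−1) of the 8 are across; that first reaches 8 at t = 4, so at least 7 crossings are needed.
The safety rule pushes this higher. Following every safe sequence of crossings, the most of the 8 that can be at the east bank as the rowboat arrives there on crossing 7 is 7 — never all 8.
So no plan with fewer than 9 crossings exists, and this one achieves 9:
1. animal C and handler C cross → the east bank.
2. handler C crosses ← the west bank.
3. animal D, handler C, and handler D cross → the east bank.
4. animal C and handler C cross ← the west bank.
5. handler A, handler B, and handler C cross → the east bank.
6. animal D crosses ← the west bank.
7. animal C and animal D cross → the east bank.
8. animal C crosses ← the west bank.
9. animal A, animal B, and animal C cross → the east bank.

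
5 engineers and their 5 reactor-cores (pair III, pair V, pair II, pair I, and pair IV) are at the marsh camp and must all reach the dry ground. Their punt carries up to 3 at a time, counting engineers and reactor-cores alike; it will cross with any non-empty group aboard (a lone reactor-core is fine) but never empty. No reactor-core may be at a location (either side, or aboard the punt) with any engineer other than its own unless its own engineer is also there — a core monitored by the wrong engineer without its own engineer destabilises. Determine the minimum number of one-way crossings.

11

Counting alone: each trip to the dry ground takes at most 3 across and each return brings at least 1 back, so after t trips out (and t−1 returns) at most 3t − (t−1) of the 10 are across; that first reaches 10 at t = 5, so at least 9 crossings are needed.
The safety rule pushes this higher. Following every safe sequence of crossings, the most of the 10 that can be at the dry ground as the punt arrives there on crossing 9 is 9 — never all 10.
So no plan with fewer than 11 crossings exists, and this one achieves 11:
1. engineer III and reactor-core III cross → the dry ground.
2. engineer III crosses ← the marsh camp.
3. reactor-core I, reactor-core II, and reactor-core V cross → the dry ground.
4. reactor-core III crosses ← the marsh camp.
5. engineer I, engineer II, and engineer V cross → the dry ground.
6. engineer V and reactor-core V cross ← the marsh camp.
7. engineer III, engineer IV, and engineer V cross → the dry ground.
8. reactor-core II crosses ← the marsh camp.
9. reactor-core III and reactor-core V cross → the dry ground.
10. reactor-core III crosses ← the marsh camp.
11. reactor-core II, reactor-core III, and reactor-core IV cross → the dry ground.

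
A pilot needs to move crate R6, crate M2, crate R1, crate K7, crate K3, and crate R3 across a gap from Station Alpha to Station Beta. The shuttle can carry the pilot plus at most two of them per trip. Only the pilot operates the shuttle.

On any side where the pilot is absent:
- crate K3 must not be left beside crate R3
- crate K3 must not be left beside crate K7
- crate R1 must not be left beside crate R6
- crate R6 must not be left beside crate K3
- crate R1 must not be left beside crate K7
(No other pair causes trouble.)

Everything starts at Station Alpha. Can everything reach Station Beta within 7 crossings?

Yes — this plan uses 7 crossings (≤ 7):
1. Pilot goes to Station Beta with crate K3 and crate R1.
2. Pilot goes back to Station Alpha alone.
3. Pilot goes to Station Beta with crate M2 and crate R6.
4. Pilot goes back to Station Alpha with crate K3 and crate R1.
5. Pilot goes to Station Beta with crate K7 and crate R3.
6. Pilot goes back to Station Alpha alone.
7. Pilot goes to Station Beta with crate K3 and crate R1.

Yes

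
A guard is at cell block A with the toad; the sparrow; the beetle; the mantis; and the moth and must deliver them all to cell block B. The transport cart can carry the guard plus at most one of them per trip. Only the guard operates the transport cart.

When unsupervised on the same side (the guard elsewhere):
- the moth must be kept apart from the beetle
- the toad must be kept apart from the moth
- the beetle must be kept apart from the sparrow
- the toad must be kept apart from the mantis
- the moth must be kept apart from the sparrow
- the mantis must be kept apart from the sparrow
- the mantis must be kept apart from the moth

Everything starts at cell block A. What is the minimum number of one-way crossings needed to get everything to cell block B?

Whatever the first load, the items left behind include a forbidden pair without the guard. No opening move is safe, so no plan exists.

impossible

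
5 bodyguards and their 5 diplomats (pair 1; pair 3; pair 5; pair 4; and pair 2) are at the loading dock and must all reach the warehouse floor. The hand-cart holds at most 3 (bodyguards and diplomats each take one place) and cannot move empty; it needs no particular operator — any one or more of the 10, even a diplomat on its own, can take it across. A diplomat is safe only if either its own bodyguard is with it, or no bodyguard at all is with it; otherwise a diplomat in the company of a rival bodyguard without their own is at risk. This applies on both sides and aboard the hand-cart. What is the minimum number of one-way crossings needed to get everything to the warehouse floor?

Counting alone: each trip to the warehouse floor takes at most 3 across and each return brings at least 1 back, so after t trips out (and t−1 returns) at most 3t − (t−1) of the 10 are across; that first reaches 10 at t = 5, so at least 9 crossings are needed.
The safety rule pushes this higher. Following every safe sequence of crossings, the most of the 10 that can be at the warehouse floor as the hand-cart arrives there on crossing 9 is 9 — never all 10.
So no plan with fewer than 11 crossings exists, and this one achieves 11:
1. bodyguard 1 and diplomat 1 cross → the warehouse floor.
2. bodyguard 1 crosses ← the loading dock.
3. diplomat 3, diplomat 4, and diplomat 5 cross → the warehouse floor.
4. diplomat 1 crosses ← the loading dock.
5. bodyguard 3, bodyguard 4, and bodyguard 5 cross → the warehouse floor.
6. bodyguard 3 and diplomat 3 cross ← the loading dock.
7. bodyguard 1, bodyguard 2, and bodyguard 3 cross → the warehouse floor.
8. diplomat 5 crosses ← the loading dock.
9. diplomat 1 and diplomat 3 cross → the warehouse floor.
10. diplomat 1 crosses ← the loading dock.
11. diplomat 1, diplomat 2, and diplomat 5 cross → the warehouse floor.

11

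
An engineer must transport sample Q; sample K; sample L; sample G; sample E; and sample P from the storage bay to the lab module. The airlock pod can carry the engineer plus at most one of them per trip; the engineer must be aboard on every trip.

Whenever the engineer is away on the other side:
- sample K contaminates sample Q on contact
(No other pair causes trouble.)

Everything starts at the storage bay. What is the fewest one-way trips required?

11

Counting alone: the engineer can take at most 1 across per trip to the lab module, so moving all 6 needs at least 6 loaded trips out, with a return between consecutive ones — at least 11 crossings.
The plan below uses exactly 11 crossings, so it is optimal:
1. Engineer goes to the lab module with sample Q.  [the storage bay: sample E, sample G, sample K, sample L, sample P | the lab module: sample Q]
2. Engineer goes back to the storage bay alone.  [the storage bay: sample E, sample G, sample K, sample L, sample P | the lab module: sample Q]
3. Engineer goes to the lab module with sample L.  [the storage bay: sample E, sample G, sample K, sample P | the lab module: sample L, sample Q]
4. Engineer goes back to the storage bay alone.  [the storage bay: sample E, sample G, sample K, sample P | the lab module: sample L, sample Q]
5. Engineer goes to the lab module with sample G.  [the storage bay: sample E, sample K, sample P | the lab module: sample G, sample L, sample Q]
6. Engineer goes back to the storage bay alone.  [the storage bay: sample E, sample K, sample P | the lab module: sample G, sample L, sample Q]
7. Engineer goes to the lab module with sample E.  [the storage bay: sample K, sample P | the lab module: sample E, sample G, sample L, sample Q]
8. Engineer goes back to the storage bay alone.  [the storage bay: sample K, sample P | the lab module: sample E, sample G, sample L, sample Q]
9. Engineer goes to the lab module with sample P.  [the storage bay: sample K | the lab module: sample E, sample G, sample L, sample P, sample Q]
10. Engineer goes back to the storage bay alone.  [the storage bay: sample K | the lab module: sample E, sample G, sample L, sample P, sample Q]
11. Engineer goes to the lab module with sample K.  [the storage bay: — | the lab module: sample E, sample G, sample K, sample L, sample P, sample Q]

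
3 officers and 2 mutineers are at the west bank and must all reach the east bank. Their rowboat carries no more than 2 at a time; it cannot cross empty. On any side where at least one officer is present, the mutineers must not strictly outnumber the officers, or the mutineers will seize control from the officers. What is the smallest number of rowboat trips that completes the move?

Counting alone: each trip to the east bank takes at most 2 across and each return brings at least 1 back, so after t trips out (and t−1 returns) at most 2t − (t−1) of the 5 are across; that first reaches 5 at t = 4, so at least 7 crossings are needed.
The plan below uses exactly 7 crossings, so it is optimal:
1. 2 mutineers → the east bank.  (the west bank: 3O 0M; the east bank: 0O 2M)
2. 1 mutineer ← the west bank.  (the west bank: 3O 1M; the east bank: 0O 1M)
3. 2 officers → the east bank.  (the west bank: 1O 1M; the east bank: 2O 1M)
4. 1 officer ← the west bank.  (the west bank: 2O 1M; the east bank: 1O 1M)
5. 1 officer and 1 mutineer → the east bank.  (the west bank: 1O 0M; the east bank: 2O 2M)
6. 1 mutineer ← the west bank.  (the west bank: 1O 1M; the east bank: 2O 1M)
7. 1 officer and 1 mutineer → the east bank.  (the west bank: 0O 0M; the east bank: 3O 2M)

7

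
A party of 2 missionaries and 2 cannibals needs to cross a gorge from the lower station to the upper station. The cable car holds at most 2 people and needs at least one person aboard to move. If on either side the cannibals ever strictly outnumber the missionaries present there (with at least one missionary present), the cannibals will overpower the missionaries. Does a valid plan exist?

1. 2 cannibals → the upper station.  (the lower station: 2M 0C; the upper station: 0M 2C)
2. 1 cannibal ← the lower station.  (the lower station: 2M 1C; the upper station: 0M 1C)
3. 2 missionaries → the upper station.  (the lower station: 0M 1C; the upper station: 2M 1C)
4. 1 cannibal ← the lower station.  (the lower station: 0M 2C; the upper station: 2M 0C)
5. 2 cannibals → the upper station.  (the lower station: 0M 0C; the upper station: 2M 2C)

Yes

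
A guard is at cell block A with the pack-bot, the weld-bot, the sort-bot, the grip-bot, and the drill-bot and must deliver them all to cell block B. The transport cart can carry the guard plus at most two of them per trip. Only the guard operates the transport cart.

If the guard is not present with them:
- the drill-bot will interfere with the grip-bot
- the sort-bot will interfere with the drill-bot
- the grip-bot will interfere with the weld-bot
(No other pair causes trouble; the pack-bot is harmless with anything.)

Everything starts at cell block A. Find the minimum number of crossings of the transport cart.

Counting alone: the guard can take at most 2 across per trip to cell block B, so moving all 5 needs at least 3 loaded trips out, with a return between consecutive ones — at least 5 crossings.
The plan below uses exactly 5 crossings, so it is optimal:
1. Guard goes to cell block B with the drill-bot and the weld-bot.  [cell block A: the grip-bot, the pack-bot, the sort-bot | cell block B: the drill-bot, the weld-bot]
2. Guard goes back to cell block A alone.  [cell block A: the grip-bot, the pack-bot, the sort-bot | cell block B: the drill-bot, the weld-bot]
3. Guard goes to cell block B with the pack-bot.  [cell block A: the grip-bot, the sort-bot | cell block B: the drill-bot, the pack-bot, the weld-bot]
4. Guard goes back to cell block A alone.  [cell block A: the grip-bot, the sort-bot | cell block B: the drill-bot, the pack-bot, the weld-bot]
5. Guard goes to cell block B with the grip-bot and the sort-bot.  [cell block A: — | cell block B: the drill-bot, the grip-bot, the pack-bot, the sort-bot, the weld-bot]

5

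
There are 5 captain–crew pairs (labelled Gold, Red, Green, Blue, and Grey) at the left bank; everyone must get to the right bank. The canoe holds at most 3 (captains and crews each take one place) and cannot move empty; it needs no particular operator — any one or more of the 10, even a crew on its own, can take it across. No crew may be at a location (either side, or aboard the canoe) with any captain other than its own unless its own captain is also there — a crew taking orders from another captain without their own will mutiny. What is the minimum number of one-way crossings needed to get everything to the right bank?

11

Counting alone: each trip to the right bank takes at most 3 across and each return brings at least 1 back, so after t trips out (and t−1 returns) at most 3t − (t−1) of the 10 are across; that first reaches 10 at t = 5, so at least 9 crossings are needed.
The safety rule pushes this higher. Following every safe sequence of crossings, the most of the 10 that can be at the right bank as the canoe arrives there on crossing 9 is 9 — never all 10.
So no plan with fewer than 11 crossings exists, and this one achieves 11:
1. captain Gold and crew Gold cross → the right bank.
2. captain Gold crosses ← the left bank.
3. crew Blue, crew Green, and crew Red cross → the right bank.
4. crew Gold crosses ← the left bank.
5. captain Blue, captain Green, and captain Red cross → the right bank.
6. captain Red and crew Red cross ← the left bank.
7. captain Gold, captain Grey, and captain Red cross → the right bank.
8. crew Green crosses ← the left bank.
9. crew Gold and crew Red cross → the right bank.
10. crew Gold crosses ← the left bank.
11. crew Gold, crew Green, and crew Grey cross → the right bank.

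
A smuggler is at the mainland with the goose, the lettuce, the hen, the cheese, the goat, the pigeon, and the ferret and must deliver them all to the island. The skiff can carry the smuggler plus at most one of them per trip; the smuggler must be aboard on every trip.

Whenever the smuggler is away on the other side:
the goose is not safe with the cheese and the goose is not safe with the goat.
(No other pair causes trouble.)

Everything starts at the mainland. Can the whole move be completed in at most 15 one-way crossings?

Yes

Yes — this plan uses 15 crossings (≤ 15):
1. Smuggler goes to the island with the goose.  [the mainland: the cheese, the ferret, the goat, the hen, the lettuce, the pigeon | the island: the goose]
2. Smuggler goes back to the mainland alone.  [the mainland: the cheese, the ferret, the goat, the hen, the lettuce, the pigeon | the island: the goose]
3. Smuggler goes to the island with the lettuce.  [the mainland: the cheese, the ferret, the goat, the hen, the pigeon | the island: the goose, the lettuce]
4. Smuggler goes back to the mainland alone.  [the mainland: the cheese, the ferret, the goat, the hen, the pigeon | the island: the goose, the lettuce]
5. Smuggler goes to the island with the hen.  [the mainland: the cheese, the ferret, the goat, the pigeon | the island: the goose, the hen, the lettuce]
6. Smuggler goes back to the mainland alone.  [the mainland: the cheese, the ferret, the goat, the pigeon | the island: the goose, the hen, the lettuce]
7. Smuggler goes to the island with the cheese.  [the mainland: the ferret, the goat, the pigeon | the island: the cheese, the goose, the hen, the lettuce]
8. Smuggler goes back to the mainland with the goose.  [the mainland: the ferret, the goat, the goose, the pigeon | the island: the cheese, the hen, the lettuce]
9. Smuggler goes to the island with the goat.  [the mainland: the ferret, the goose, the pigeon | the island: the cheese, the goat, the hen, the lettuce]
10. Smuggler goes back to the mainland alone.  [the mainland: the ferret, the goose, the pigeon | the island: the cheese, the goat, the hen, the lettuce]
11. Smuggler goes to the island with the pigeon.  [the mainland: the ferret, the goose | the island: the cheese, the goat, the hen, the lettuce, the pigeon]
12. Smuggler goes back to the mainland alone.  [the mainland: the ferret, the goose | the island: the cheese, the goat, the hen, the lettuce, the pigeon]
13. Smuggler goes to the island with the ferret.  [the mainland: the goose | the island: the cheese, the ferret, the goat, the hen, the lettuce, the pigeon]
14. Smuggler goes back to the mainland alone.  [the mainland: the goose | the island: the cheese, the ferret, the goat, the hen, the lettuce, the pigeon]
15. Smuggler goes to the island with the goose.  [the mainland: — | the island: the cheese, the ferret, the goat, the goose, the hen, the lettuce, the pigeon]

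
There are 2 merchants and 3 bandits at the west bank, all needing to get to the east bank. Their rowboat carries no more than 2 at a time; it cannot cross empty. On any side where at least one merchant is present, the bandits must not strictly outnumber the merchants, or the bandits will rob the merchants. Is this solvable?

No

The bandits already outnumber the merchants at the west bank before anyone moves, so the starting position itself is disallowed.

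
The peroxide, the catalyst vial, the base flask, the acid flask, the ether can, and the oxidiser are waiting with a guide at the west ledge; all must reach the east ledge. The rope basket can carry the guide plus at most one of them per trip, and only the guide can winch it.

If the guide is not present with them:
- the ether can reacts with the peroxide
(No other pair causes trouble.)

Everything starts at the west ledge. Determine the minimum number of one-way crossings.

11

Counting alone: the guide can take at most 1 across per trip to the east ledge, so moving all 6 needs at least 6 loaded trips out, with a return between consecutive ones — at least 11 crossings.
The plan below uses exactly 11 crossings, so it is optimal:
1. Guide goes to the east ledge with the peroxide.
2. Guide goes back to the west ledge alone.
3. Guide goes to the east ledge with the catalyst vial.
4. Guide goes back to the west ledge alone.
5. Guide goes to the east ledge with the base flask.
6. Guide goes back to the west ledge alone.
7. Guide goes to the east ledge with the acid flask.
8. Guide goes back to the west ledge alone.
9. Guide goes to the east ledge with the oxidiser.
10. Guide goes back to the west ledge alone.
11. Guide goes to the east ledge with the ether can.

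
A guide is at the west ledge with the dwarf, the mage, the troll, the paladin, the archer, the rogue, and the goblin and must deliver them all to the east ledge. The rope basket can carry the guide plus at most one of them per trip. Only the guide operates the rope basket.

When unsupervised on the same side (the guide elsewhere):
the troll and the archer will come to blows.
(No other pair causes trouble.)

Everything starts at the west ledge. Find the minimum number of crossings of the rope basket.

Counting alone: the guide can take at most 1 across per trip to the east ledge, so moving all 7 needs at least 7 loaded trips out, with a return between consecutive ones — at least 13 crossings.
The plan below uses exactly 13 crossings, so it is optimal:
1. Guide goes to the east ledge with the troll.
2. Guide goes back to the west ledge alone.
3. Guide goes to the east ledge with the dwarf.
4. Guide goes back to the west ledge alone.
5. Guide goes to the east ledge with the mage.
6. Guide goes back to the west ledge alone.
7. Guide goes to the east ledge with the paladin.
8. Guide goes back to the west ledge alone.
9. Guide goes to the east ledge with the rogue.
10. Guide goes back to the west ledge alone.
11. Guide goes to the east ledge with the goblin.
12. Guide goes back to the west ledge alone.
13. Guide goes to the east ledge with the archer.

13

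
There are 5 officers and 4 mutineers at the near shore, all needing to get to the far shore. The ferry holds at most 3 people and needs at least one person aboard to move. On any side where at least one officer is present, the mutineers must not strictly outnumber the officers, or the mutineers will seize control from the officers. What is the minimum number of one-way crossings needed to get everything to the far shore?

7

Counting alone: each trip to the far shore takes at most 3 across and each return brings at least 1 back, so after t trips out (and t−1 returns) at most 3t − (t−1) of the 9 are across; that first reaches 9 at t = 4, so at least 7 crossings are needed.
The plan below uses exactly 7 crossings, so it is optimal:
1. 3 mutineers → the far shore.  (the near shore: 5O 1M; the far shore: 0O 3M)
2. 1 mutineer ← the near shore.  (the near shore: 5O 2M; the far shore: 0O 2M)
3. 3 officers → the far shore.  (the near shore: 2O 2M; the far shore: 3O 2M)
4. 1 officer ← the near shore.  (the near shore: 3O 2M; the far shore: 2O 2M)
5. 2 officers and 1 mutineer → the far shore.  (the near shore: 1O 1M; the far shore: 4O 3M)
6. 1 officer ← the near shore.  (the near shore: 2O 1M; the far shore: 3O 3M)
7. 2 officers and 1 mutineer → the far shore.  (the near shore: 0O 0M; the far shore: 5O 4M)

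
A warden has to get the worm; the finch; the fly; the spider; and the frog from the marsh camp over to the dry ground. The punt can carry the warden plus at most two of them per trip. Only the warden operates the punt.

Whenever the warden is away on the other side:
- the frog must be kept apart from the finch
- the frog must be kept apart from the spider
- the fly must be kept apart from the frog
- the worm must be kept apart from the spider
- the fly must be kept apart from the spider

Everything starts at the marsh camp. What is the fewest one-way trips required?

Counting alone: the warden can take at most 2 across per trip to the dry ground, so moving all 5 needs at least 3 loaded trips out, with a return between consecutive ones — at least 5 crossings.
The safety rule pushes this higher. Following every safe sequence of crossings, the most of the 5 that can be at the dry ground as the punt arrives there on crossing 5 is 4 — never all 5.
So no plan with fewer than 7 crossings exists, and this one achieves 7:
1. Warden goes to the dry ground with the frog and the spider.  [the marsh camp: the finch, the fly, the worm | the dry ground: the frog, the spider]
2. Warden goes back to the marsh camp with the spider.  [the marsh camp: the finch, the fly, the spider, the worm | the dry ground: the frog]
3. Warden goes to the dry ground with the fly and the worm.  [the marsh camp: the finch, the spider | the dry ground: the fly, the frog, the worm]
4. Warden goes back to the marsh camp with the fly.  [the marsh camp: the finch, the fly, the spider | the dry ground: the frog, the worm]
5. Warden goes to the dry ground with the finch and the fly.  [the marsh camp: the spider | the dry ground: the finch, the fly, the frog, the worm]
6. Warden goes back to the marsh camp with the frog.  [the marsh camp: the frog, the spider | the dry ground: the finch, the fly, the worm]
7. Warden goes to the dry ground with the frog and the spider.  [the marsh camp: — | the dry ground: the finch, the fly, the frog, the spider, the worm]

7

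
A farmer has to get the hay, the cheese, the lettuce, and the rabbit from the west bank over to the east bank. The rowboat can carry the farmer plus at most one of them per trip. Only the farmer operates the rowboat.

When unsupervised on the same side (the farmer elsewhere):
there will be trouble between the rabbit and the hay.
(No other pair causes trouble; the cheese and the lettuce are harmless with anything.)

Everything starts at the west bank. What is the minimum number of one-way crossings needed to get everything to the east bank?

Counting alone: the farmer can take at most 1 across per trip to the east bank, so moving all 4 needs at least 4 loaded trips out, with a return between consecutive ones — at least 7 crossings.
The plan below uses exactly 7 crossings, so it is optimal:
1. Farmer goes to the east bank with the hay.  [the west bank: the cheese, the lettuce, the rabbit | the east bank: the hay]
2. Farmer goes back to the west bank alone.  [the west bank: the cheese, the lettuce, the rabbit | the east bank: the hay]
3. Farmer goes to the east bank with the cheese.  [the west bank: the lettuce, the rabbit | the east bank: the cheese, the hay]
4. Farmer goes back to the west bank alone.  [the west bank: the lettuce, the rabbit | the east bank: the cheese, the hay]
5. Farmer goes to the east bank with the lettuce.  [the west bank: the rabbit | the east bank: the cheese, the hay, the lettuce]
6. Farmer goes back to the west bank alone.  [the west bank: the rabbit | the east bank: the cheese, the hay, the lettuce]
7. Farmer goes to the east bank with the rabbit.  [the west bank: — | the east bank: the cheese, the hay, the lettuce, the rabbit]

7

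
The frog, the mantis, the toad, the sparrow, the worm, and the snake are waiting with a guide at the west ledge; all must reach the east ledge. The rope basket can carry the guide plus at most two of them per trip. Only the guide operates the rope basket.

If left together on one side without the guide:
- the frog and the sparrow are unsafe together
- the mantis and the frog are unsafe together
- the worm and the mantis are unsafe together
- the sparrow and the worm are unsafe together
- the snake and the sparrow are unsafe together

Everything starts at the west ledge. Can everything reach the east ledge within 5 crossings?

Counting alone: the guide can take at most 2 across per trip to the east ledge, so moving all 6 needs at least 3 loaded trips out, with a return between consecutive ones — at least 5 crossings.
The safety rule pushes this higher. Following every safe sequence of crossings, the most of the 6 that can be at the east ledge as the rope basket arrives there on crossing 5 is 5 — never all 6.
So the move cannot be finished within 5 crossings. (The shortest complete plan takes 7:)
1. Guide goes to the east ledge with the mantis and the sparrow.
2. Guide goes back to the west ledge alone.
3. Guide goes to the east ledge with the frog and the toad.
4. Guide goes back to the west ledge with the mantis and the sparrow.
5. Guide goes to the east ledge with the snake and the worm.
6. Guide goes back to the west ledge alone.
7. Guide goes to the east ledge with the mantis and the sparrow.

No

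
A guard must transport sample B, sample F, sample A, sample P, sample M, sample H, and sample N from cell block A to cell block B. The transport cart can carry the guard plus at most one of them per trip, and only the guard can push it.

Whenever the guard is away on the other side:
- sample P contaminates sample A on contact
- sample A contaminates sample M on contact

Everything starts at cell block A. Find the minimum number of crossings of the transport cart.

Counting alone: the guard can take at most 1 across per trip to cell block B, so moving all 7 needs at least 7 loaded trips out, with a return between consecutive ones — at least 13 crossings.
The safety rule pushes this higher. Following every safe sequence of crossings, the most of the 7 that can be at cell block B as the transport cart arrives there on crossing 13 is 6 — never all 7.
So no plan with fewer than 15 crossings exists, and this one achieves 15:
1. Guard goes to cell block B with sample A.
2. Guard goes back to cell block A alone.
3. Guard goes to cell block B with sample B.
4. Guard goes back to cell block A alone.
5. Guard goes to cell block B with sample F.
6. Guard goes back to cell block A alone.
7. Guard goes to cell block B with sample P.
8. Guard goes back to cell block A with sample A.
9. Guard goes to cell block B with sample M.
10. Guard goes back to cell block A alone.
11. Guard goes to cell block B with sample H.
12. Guard goes back to cell block A alone.
13. Guard goes to cell block B with sample N.
14. Guard goes back to cell block A alone.
15. Guard goes to cell block B with sample A.

15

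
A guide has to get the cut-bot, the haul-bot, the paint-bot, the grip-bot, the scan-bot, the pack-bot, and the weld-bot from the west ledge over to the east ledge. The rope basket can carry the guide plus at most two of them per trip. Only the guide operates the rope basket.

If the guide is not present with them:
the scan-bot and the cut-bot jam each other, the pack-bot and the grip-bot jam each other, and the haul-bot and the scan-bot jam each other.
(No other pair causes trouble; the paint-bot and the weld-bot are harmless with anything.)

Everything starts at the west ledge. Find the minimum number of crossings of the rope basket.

7

Counting alone: the guide can take at most 2 across per trip to the east ledge, so moving all 7 needs at least 4 loaded trips out, with a return between consecutive ones — at least 7 crossings.
The plan below uses exactly 7 crossings, so it is optimal:
1. Guide goes to the east ledge with the grip-bot and the scan-bot.
2. Guide goes back to the west ledge alone.
3. Guide goes to the east ledge with the cut-bot and the haul-bot.
4. Guide goes back to the west ledge with the scan-bot.
5. Guide goes to the east ledge with the paint-bot and the weld-bot.
6. Guide goes back to the west ledge alone.
7. Guide goes to the east ledge with the pack-bot and the scan-bot.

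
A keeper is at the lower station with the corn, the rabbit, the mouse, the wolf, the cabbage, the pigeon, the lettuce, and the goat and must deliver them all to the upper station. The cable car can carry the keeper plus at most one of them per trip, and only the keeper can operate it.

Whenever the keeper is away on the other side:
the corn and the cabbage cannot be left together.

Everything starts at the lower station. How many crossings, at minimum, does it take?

15

Counting alone: the keeper can take at most 1 across per trip to the upper station, so moving all 8 needs at least 8 loaded trips out, with a return between consecutive ones — at least 15 crossings.
The plan below uses exactly 15 crossings, so it is optimal:
1. Keeper goes to the upper station with the corn.
2. Keeper goes back to the lower station alone.
3. Keeper goes to the upper station with the rabbit.
4. Keeper goes back to the lower station alone.
5. Keeper goes to the upper station with the mouse.
6. Keeper goes back to the lower station alone.
7. Keeper goes to the upper station with the wolf.
8. Keeper goes back to the lower station alone.
9. Keeper goes to the upper station with the pigeon.
10. Keeper goes back to the lower station alone.
11. Keeper goes to the upper station with the lettuce.
12. Keeper goes back to the lower station alone.
13. Keeper goes to the upper station with the goat.
14. Keeper goes back to the lower station alone.
15. Keeper goes to the upper station with the cabbage.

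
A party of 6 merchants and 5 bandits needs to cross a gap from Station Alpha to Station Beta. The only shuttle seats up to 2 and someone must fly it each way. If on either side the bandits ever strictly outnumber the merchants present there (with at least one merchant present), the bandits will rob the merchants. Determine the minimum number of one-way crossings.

19

Counting alone: each trip to Station Beta takes at most 2 across and each return brings at least 1 back, so after t trips out (and t−1 returns) at most 2t − (t−1) of the 11 are across; that first reaches 11 at t = 10, so at least 19 crossings are needed.
The plan below uses exactly 19 crossings, so it is optimal:
1. 2 bandits → Station Beta.  (Station Alpha: 6M 3B; Station Beta: 0M 2B)
2. 1 bandit ← Station Alpha.  (Station Alpha: 6M 4B; Station Beta: 0M 1B)
3. 2 bandits → Station Beta.  (Station Alpha: 6M 2B; Station Beta: 0M 3B)
4. 1 bandit ← Station Alpha.  (Station Alpha: 6M 3B; Station Beta: 0M 2B)
5. 2 merchants → Station Beta.  (Station Alpha: 4M 3B; Station Beta: 2M 2B)
6. 1 bandit ← Station Alpha.  (Station Alpha: 4M 4B; Station Beta: 2M 1B)
7. 1 merchant and 1 bandit → Station Beta.  (Station Alpha: 3M 3B; Station Beta: 3M 2B)
8. 1 merchant ← Station Alpha.  (Station Alpha: 4M 3B; Station Beta: 2M 2B)
9. 1 merchant and 1 bandit → Station Beta.  (Station Alpha: 3M 2B; Station Beta: 3M 3B)
10. 1 bandit ← Station Alpha.  (Station Alpha: 3M 3B; Station Beta: 3M 2B)
11. 1 merchant and 1 bandit → Station Beta.  (Station Alpha: 2M 2B; Station Beta: 4M 3B)
12. 1 merchant ← Station Alpha.  (Station Alpha: 3M 2B; Station Beta: 3M 3B)
13. 1 merchant and 1 bandit → Station Beta.  (Station Alpha: 2M 1B; Station Beta: 4M 4B)
14. 1 bandit ← Station Alpha.  (Station Alpha: 2M 2B; Station Beta: 4M 3B)
15. 1 merchant and 1 bandit → Station Beta.  (Station Alpha: 1M 1B; Station Beta: 5M 4B)
16. 1 merchant ← Station Alpha.  (Station Alpha: 2M 1B; Station Beta: 4M 4B)
17. 1 merchant and 1 bandit → Station Beta.  (Station Alpha: 1M 0B; Station Beta: 5M 5B)
18. 1 bandit ← Station Alpha.  (Station Alpha: 1M 1B; Station Beta: 5M 4B)
19. 1 merchant and 1 bandit → Station Beta.  (Station Alpha: 0M 0B; Station Beta: 6M 5B)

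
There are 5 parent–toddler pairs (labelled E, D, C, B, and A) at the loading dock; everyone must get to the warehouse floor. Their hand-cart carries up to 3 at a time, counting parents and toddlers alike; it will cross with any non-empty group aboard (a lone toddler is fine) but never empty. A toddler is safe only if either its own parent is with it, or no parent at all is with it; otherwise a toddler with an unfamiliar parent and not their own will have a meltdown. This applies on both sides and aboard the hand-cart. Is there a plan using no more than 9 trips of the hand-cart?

No

Counting alone: each trip to the warehouse floor takes at most 3 across and each return brings at least 1 back, so after t trips out (and t−1 returns) at most 3t − (t−1) of the 10 are across; that first reaches 10 at t = 5, so at least 9 crossings are needed.
The safety rule pushes this higher. Following every safe sequence of crossings, the most of the 10 that can be at the warehouse floor as the hand-cart arrives there on crossing 9 is 9 — never all 10.
So the move cannot be finished within 9 crossings. (The shortest complete plan takes 11:)
1. parent E and toddler E cross → the warehouse floor.
2. parent E crosses ← the loading dock.
3. toddler B, toddler C, and toddler D cross → the warehouse floor.
4. toddler E crosses ← the loading dock.
5. parent B, parent C, and parent D cross → the warehouse floor.
6. parent D and toddler D cross ← the loading dock.
7. parent A, parent D, and parent E cross → the warehouse floor.
8. toddler C crosses ← the loading dock.
9. toddler D and toddler E cross → the warehouse floor.
10. toddler E crosses ← the loading dock.
11. toddler A, toddler C, and toddler E cross → the warehouse floor.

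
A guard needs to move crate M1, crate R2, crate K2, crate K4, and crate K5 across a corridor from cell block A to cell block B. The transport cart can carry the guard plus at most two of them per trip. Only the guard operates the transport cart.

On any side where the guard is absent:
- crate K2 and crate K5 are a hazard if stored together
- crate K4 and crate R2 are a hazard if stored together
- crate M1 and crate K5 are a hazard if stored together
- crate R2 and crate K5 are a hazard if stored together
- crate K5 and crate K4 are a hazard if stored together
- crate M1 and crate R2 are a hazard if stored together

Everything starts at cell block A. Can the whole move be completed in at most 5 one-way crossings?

No

Counting alone: the guard can take at most 2 across per trip to cell block B, so moving all 5 needs at least 3 loaded trips out, with a return between consecutive ones — at least 5 crossings.
The safety rule pushes this higher. Following every safe sequence of crossings, the most of the 5 that can be at cell block B as the transport cart arrives there on crossing 5 is 4 — never all 5.
So the move cannot be finished within 5 crossings. (The shortest complete plan takes 7:)
1. Guard goes to cell block B with crate K5 and crate R2.  [cell block A: crate K2, crate K4, crate M1 | cell block B: crate K5, crate R2]
2. Guard goes back to cell block A with crate R2.  [cell block A: crate K2, crate K4, crate M1, crate R2 | cell block B: crate K5]
3. Guard goes to cell block B with crate K4 and crate M1.  [cell block A: crate K2, crate R2 | cell block B: crate K4, crate K5, crate M1]
4. Guard goes back to cell block A with crate K5.  [cell block A: crate K2, crate K5, crate R2 | cell block B: crate K4, crate M1]
5. Guard goes to cell block B with crate K2 and crate R2.  [cell block A: crate K5 | cell block B: crate K2, crate K4, crate M1, crate R2]
6. Guard goes back to cell block A with crate R2.  [cell block A: crate K5, crate R2 | cell block B: crate K2, crate K4, crate M1]
7. Guard goes to cell block B with crate K5 and crate R2.  [cell block A: — | cell block B: crate K2, crate K4, crate K5, crate M1, crate R2]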